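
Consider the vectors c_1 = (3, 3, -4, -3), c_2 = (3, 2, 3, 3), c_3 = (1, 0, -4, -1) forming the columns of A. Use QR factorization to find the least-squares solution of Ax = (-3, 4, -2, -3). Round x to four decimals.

c_1 = (3, 3, -4, -3); ‖c_1‖ = 6.5574, so q_1 = (0.4575, 0.4575, -0.6100, -0.4575).
q_1·c_2 = 0.4575·3 + 0.4575·2 + (-0.6100)·3 + (-0.4575)·3 = -0.9150.
u_2 = c_2 + 0.9150·q_1 = (3.4186, 2.4186, 2.4419, 2.5814).
‖u_2‖ = 5.4921, so q_2 = (0.6225, 0.4404, 0.4446, 0.4700).
q_1·c_3 = 0.4575·1 + 0.4575·0 + (-0.6100)·(-4) + (-0.4575)·(-1) = 3.3550; q_2·c_3 = 0.6225·1 + 0.4404·0 + 0.4446·(-4) + 0.4700·(-1) = -1.6260.
u_3 = c_3 − 3.3550·q_1 + 1.6260·q_2 = (0.4773, -0.8188, -1.2305, 1.2992).
‖u_3‖ = 2.0249, so q_3 = (0.2357, -0.4044, -0.6077, 0.6416).
Qᵀb = (3.0500, -2.4052, -3.0339).
Back-substitute: x_3 = -3.0339/2.0249 = -1.4983.
x_2 = (-2.4052 + 1.6260·(-1.4983))/5.4921 = -0.8815.
x_1 = (3.0500 + 0.9150·(-0.8815) − 3.3550·(-1.4983))/6.5574 = 1.1087.

x = (1.1087, -0.8815, -1.4983)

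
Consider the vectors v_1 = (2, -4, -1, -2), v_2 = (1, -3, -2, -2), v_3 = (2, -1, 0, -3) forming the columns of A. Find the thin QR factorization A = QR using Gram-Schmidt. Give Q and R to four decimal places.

Q = [[0.4000, -0.4243, 0.3309], [-0.8000, 0.1414, 0.5085], [-0.2000, -0.8485, 0.1776], [-0.4000, -0.2828, -0.7748]], R = [[5.0000, 4.0000, 2.8000], [0.0000, 1.4142, -0.1414], [0.0000, 0.0000, 2.4779]]

q_1 = v_1/‖v_1‖ = (2, -4, -1, -2)/5.0000 = (0.4000, -0.8000, -0.2000, -0.4000).
r_{12} = q_1·v_2 = 4.0000.
u_2 = v_2 − 4.0000·q_1 = (-0.6000, 0.2000, -1.2000, -0.4000).
‖u_2‖ = 1.4142, so q_2 = (-0.4243, 0.1414, -0.8485, -0.2828).
r_{13} = q_1·v_3 = 2.8000; r_{23} = q_2·v_3 = -0.1414.
u_3 = v_3 − 2.8000·q_1 + 0.1414·q_2 = (0.8200, 1.2600, 0.4400, -1.9200).
‖u_3‖ = 2.4779, so q_3 = (0.3309, 0.5085, 0.1776, -0.7748).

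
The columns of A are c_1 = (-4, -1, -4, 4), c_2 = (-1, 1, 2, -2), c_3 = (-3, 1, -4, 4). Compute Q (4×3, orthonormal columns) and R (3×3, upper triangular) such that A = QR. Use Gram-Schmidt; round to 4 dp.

Q = [[-0.5714, -0.8053, 0.1579], [-0.1429, 0.2870, 0.9472], [-0.5714, 0.3668, -0.1973], [0.5714, -0.3668, 0.1973]], R = [[7.0000, -1.8571, 6.1429], [0.0000, 2.5595, -0.2312], [0.0000, 0.0000, 2.0523]]

c_1 = (-4, -1, -4, 4); ‖c_1‖ = 7.0000, so q_1 = (-0.5714, -0.1429, -0.5714, 0.5714).
q_1·c_2 = (-0.5714)·(-1) + (-0.1429)·1 + (-0.5714)·2 + 0.5714·(-2) = -1.8571.
u_2 = c_2 + 1.8571·q_1 = (-2.0612, 0.7347, 0.9388, -0.9388).
‖u_2‖ = 2.5595, so q_2 = (-0.8053, 0.2870, 0.3668, -0.3668).
q_1·c_3 = (-0.5714)·(-3) + (-0.1429)·1 + (-0.5714)·(-4) + 0.5714·4 = 6.1429; q_2·c_3 = (-0.8053)·(-3) + 0.2870·1 + 0.3668·(-4) + (-0.3668)·4 = -0.2312.
u_3 = c_3 − 6.1429·q_1 + 0.2312·q_2 = (0.3240, 1.9439, -0.4050, 0.4050).
‖u_3‖ = 2.0523, so q_3 = (0.1579, 0.9472, -0.1973, 0.1973).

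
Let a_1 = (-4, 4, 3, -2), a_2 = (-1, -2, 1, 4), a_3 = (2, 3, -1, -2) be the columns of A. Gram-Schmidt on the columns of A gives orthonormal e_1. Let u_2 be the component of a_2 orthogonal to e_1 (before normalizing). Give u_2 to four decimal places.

a_1 = (-4, 4, 3, -2); ‖a_1‖ = 6.7082, so e_1 = (-0.5963, 0.5963, 0.4472, -0.2981).
e_1·a_2 = (-0.5963)·(-1) + 0.5963·(-2) + 0.4472·1 + (-0.2981)·4 = -1.3416.
u_2 = a_2 + 1.3416·e_1 = (-1.8000, -1.2000, 1.6000, 3.6000).

u_2 = (-1.8000, -1.2000, 1.6000, 3.6000)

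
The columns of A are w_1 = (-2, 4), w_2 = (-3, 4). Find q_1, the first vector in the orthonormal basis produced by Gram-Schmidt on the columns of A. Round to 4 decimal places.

w_1 = (-2, 4); ‖w_1‖ = 4.4721, so q_1 = (-0.4472, 0.8944).

q_1 = (-0.4472, 0.8944)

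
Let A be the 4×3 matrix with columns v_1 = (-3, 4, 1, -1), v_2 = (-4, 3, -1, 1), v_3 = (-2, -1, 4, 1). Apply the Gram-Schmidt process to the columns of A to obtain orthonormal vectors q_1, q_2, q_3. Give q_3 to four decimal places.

q_3 = (-0.3966, -0.3966, 0.7491, 0.3525)

q_1 = v_1/‖v_1‖ = (-3, 4, 1, -1)/5.1962 = (-0.5774, 0.7698, 0.1925, -0.1925).
r_{12} = q_1·v_2 = 4.2339.
u_2 = v_2 − 4.2339·q_1 = (-1.5556, -0.2593, -1.8148, 1.8148).
‖u_2‖ = 3.0123, so q_2 = (-0.5164, -0.0861, -0.6025, 0.6025).
r_{13} = q_1·v_3 = 0.9623; r_{23} = q_2·v_3 = -0.6885.
u_3 = v_3 − 0.9623·q_1 + 0.6885·q_2 = (-1.8000, -1.8000, 3.4000, 1.6000).
‖u_3‖ = 4.5387, so q_3 = (-0.3966, -0.3966, 0.7491, 0.3525).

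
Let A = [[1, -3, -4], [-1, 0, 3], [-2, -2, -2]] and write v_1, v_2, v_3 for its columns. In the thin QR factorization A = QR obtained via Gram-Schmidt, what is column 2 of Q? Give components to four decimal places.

v_1 = (1, -1, -2); ‖v_1‖ = 2.4495, so e_1 = (0.4082, -0.4082, -0.8165).
e_1·v_2 = 0.4082·(-3) + (-0.4082)·0 + (-0.8165)·(-2) = 0.4082.
u_2 = v_2 − 0.4082·e_1 = (-3.1667, 0.1667, -1.6667).
‖u_2‖ = 3.5824, so e_2 = (-0.8840, 0.0465, -0.4652).

e_2 = (-0.8840, 0.0465, -0.4652)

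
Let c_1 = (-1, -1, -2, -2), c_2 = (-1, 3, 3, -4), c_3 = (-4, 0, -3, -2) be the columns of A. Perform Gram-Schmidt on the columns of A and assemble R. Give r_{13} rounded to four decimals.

q_1 = c_1/‖c_1‖ = (-1, -1, -2, -2)/3.1623 = (-0.3162, -0.3162, -0.6325, -0.6325).
r_{13} = q_1·c_3 = 4.4272.

r_{13} = 4.4272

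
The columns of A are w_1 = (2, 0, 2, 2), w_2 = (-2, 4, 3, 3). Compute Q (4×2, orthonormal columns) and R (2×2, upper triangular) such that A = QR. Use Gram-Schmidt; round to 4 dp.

q_1 = w_1/‖w_1‖ = (2, 0, 2, 2)/3.4641 = (0.5774, 0.0000, 0.5774, 0.5774).
r_{12} = q_1·w_2 = 2.3094.
u_2 = w_2 − 2.3094·q_1 = (-3.3333, 4.0000, 1.6667, 1.6667).
‖u_2‖ = 5.7155, so q_2 = (-0.5832, 0.6999, 0.2916, 0.2916).

Q = [[0.5774, -0.5832], [0.0000, 0.6999], [0.5774, 0.2916], [0.5774, 0.2916]], R = [[3.4641, 2.3094], [0.0000, 5.7155]]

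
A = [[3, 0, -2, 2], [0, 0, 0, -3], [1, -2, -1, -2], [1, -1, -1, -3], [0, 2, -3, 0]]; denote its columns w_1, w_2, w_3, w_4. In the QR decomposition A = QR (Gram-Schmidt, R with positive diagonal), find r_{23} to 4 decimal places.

r_{23} = -1.8116

w_1 = (3, 0, 1, 1, 0); ‖w_1‖ = 3.3166, so e_1 = (0.9045, 0.0000, 0.3015, 0.3015, 0.0000).
e_1·w_2 = 0.9045·0 + 0.0000·0 + 0.3015·(-2) + 0.3015·(-1) + 0.0000·2 = -0.9045.
u_2 = w_2 + 0.9045·e_1 = (0.8182, 0.0000, -1.7273, -0.7273, 2.0000).
‖u_2‖ = 2.8604, so e_2 = (0.2860, 0.0000, -0.6039, -0.2543, 0.6992).
r_{23} = e_2·w_3 = -1.8116.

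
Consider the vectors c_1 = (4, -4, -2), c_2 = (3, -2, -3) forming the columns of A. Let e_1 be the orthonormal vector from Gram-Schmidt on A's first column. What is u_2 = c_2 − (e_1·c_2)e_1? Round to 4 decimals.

c_1 = (4, -4, -2); ‖c_1‖ = 6.0000, so e_1 = (0.6667, -0.6667, -0.3333).
e_1·c_2 = 0.6667·3 + (-0.6667)·(-2) + (-0.3333)·(-3) = 4.3333.
u_2 = c_2 − 4.3333·e_1 = (0.1111, 0.8889, -1.5556).

u_2 = (0.1111, 0.8889, -1.5556)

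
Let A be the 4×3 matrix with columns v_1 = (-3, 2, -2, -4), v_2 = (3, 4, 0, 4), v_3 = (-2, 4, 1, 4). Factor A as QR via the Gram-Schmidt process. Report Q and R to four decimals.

Q = [[-0.5222, 0.2562, -0.7955], [0.3482, 0.8859, 0.1172], [-0.3482, -0.1814, 0.3517], [-0.6963, 0.3415, 0.4794]], R = [[5.7446, -2.9593, -0.6963], [0.0000, 5.6782, 4.2160], [0.0000, 0.0000, 4.3290]]

e_1 = v_1/‖v_1‖ = (-3, 2, -2, -4)/5.7446 = (-0.5222, 0.3482, -0.3482, -0.6963).
r_{12} = e_1·v_2 = -2.9593.
u_2 = v_2 + 2.9593·e_1 = (1.4545, 5.0303, -1.0303, 1.9394).
‖u_2‖ = 5.6782, so e_2 = (0.2562, 0.8859, -0.1814, 0.3415).
r_{13} = e_1·v_3 = -0.6963; r_{23} = e_2·v_3 = 4.2160.
u_3 = v_3 + 0.6963·e_1 − 4.2160·e_2 = (-3.4436, 0.5075, 1.5226, 2.0752).
‖u_3‖ = 4.3290, so e_3 = (-0.7955, 0.1172, 0.3517, 0.4794).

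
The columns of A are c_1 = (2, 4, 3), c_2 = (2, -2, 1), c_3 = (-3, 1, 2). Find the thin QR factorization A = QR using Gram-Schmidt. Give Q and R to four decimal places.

c_1 = (2, 4, 3); ‖c_1‖ = 5.3852, so q_1 = (0.3714, 0.7428, 0.5571).
q_1·c_2 = 0.3714·2 + 0.7428·(-2) + 0.5571·1 = -0.1857.
u_2 = c_2 + 0.1857·q_1 = (2.0690, -1.8621, 1.1034).
‖u_2‖ = 2.9942, so q_2 = (0.6910, -0.6219, 0.3685).
q_1·c_3 = 0.3714·(-3) + 0.7428·1 + 0.5571·2 = 0.7428; q_2·c_3 = 0.6910·(-3) + (-0.6219)·1 + 0.3685·2 = -1.9578.
u_3 = c_3 − 0.7428·q_1 + 1.9578·q_2 = (-1.9231, -0.7692, 2.3077).
‖u_3‖ = 3.1009, so q_3 = (-0.6202, -0.2481, 0.7442).

Q = [[0.3714, 0.6910, -0.6202], [0.7428, -0.6219, -0.2481], [0.5571, 0.3685, 0.7442]], R = [[5.3852, -0.1857, 0.7428], [0.0000, 2.9942, -1.9578], [0.0000, 0.0000, 3.1009]]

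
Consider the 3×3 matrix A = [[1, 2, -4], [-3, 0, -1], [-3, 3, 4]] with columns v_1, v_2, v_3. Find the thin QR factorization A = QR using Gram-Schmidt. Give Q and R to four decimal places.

v_1 = (1, -3, -3); ‖v_1‖ = 4.3589, so e_1 = (0.2294, -0.6882, -0.6882).
e_1·v_2 = 0.2294·2 + (-0.6882)·0 + (-0.6882)·3 = -1.6059.
u_2 = v_2 + 1.6059·e_1 = (2.3684, -1.1053, 1.8947).
‖u_2‖ = 3.2282, so e_2 = (0.7337, -0.3424, 0.5869).
e_1·v_3 = 0.2294·(-4) + (-0.6882)·(-1) + (-0.6882)·4 = -2.9824; e_2·v_3 = 0.7337·(-4) + (-0.3424)·(-1) + 0.5869·4 = -0.2446.
u_3 = v_3 + 2.9824·e_1 + 0.2446·e_2 = (-3.1364, -3.1364, 2.0909).
‖u_3‖ = 4.9036, so e_3 = (-0.6396, -0.6396, 0.4264).

Q = [[0.2294, 0.7337, -0.6396], [-0.6882, -0.3424, -0.6396], [-0.6882, 0.5869, 0.4264]], R = [[4.3589, -1.6059, -2.9824], [0.0000, 3.2282, -0.2446], [0.0000, 0.0000, 4.9036]]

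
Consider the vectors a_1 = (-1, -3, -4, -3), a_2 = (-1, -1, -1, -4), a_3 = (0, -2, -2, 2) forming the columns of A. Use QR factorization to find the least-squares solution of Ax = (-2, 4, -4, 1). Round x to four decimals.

a_1 = (-1, -3, -4, -3); ‖a_1‖ = 5.9161, so q_1 = (-0.1690, -0.5071, -0.6761, -0.5071).
q_1·a_2 = (-0.1690)·(-1) + (-0.5071)·(-1) + (-0.6761)·(-1) + (-0.5071)·(-4) = 3.3806.
u_2 = a_2 − 3.3806·q_1 = (-0.4286, 0.7143, 1.2857, -2.2857).
‖u_2‖ = 2.7516, so q_2 = (-0.1558, 0.2596, 0.4673, -0.8307).
q_1·a_3 = (-0.1690)·0 + (-0.5071)·(-2) + (-0.6761)·(-2) + (-0.5071)·2 = 1.3522; q_2·a_3 = (-0.1558)·0 + 0.2596·(-2) + 0.4673·(-2) + (-0.8307)·2 = -3.1150.
u_3 = a_3 − 1.3522·q_1 + 3.1150·q_2 = (-0.2566, -0.5057, 0.3698, 0.0981).
‖u_3‖ = 0.6841, so q_3 = (-0.3751, -0.7392, 0.5406, 0.1434).
Qᵀb = (0.5071, -1.3499, -4.2257).
Back-substitute: x_3 = -4.2257/0.6841 = -6.1774.
x_2 = (-1.3499 + 3.1150·(-6.1774))/2.7516 = -7.4839.
x_1 = (0.5071 − 3.3806·(-7.4839) − 1.3522·(-6.1774))/5.9161 = 5.7742.

x = (5.7742, -7.4839, -6.1774)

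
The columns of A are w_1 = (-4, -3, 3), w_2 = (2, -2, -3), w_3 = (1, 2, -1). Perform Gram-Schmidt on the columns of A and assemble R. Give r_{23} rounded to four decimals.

r_{23} = -0.8744

w_1 = (-4, -3, 3); ‖w_1‖ = 5.8310, so q_1 = (-0.6860, -0.5145, 0.5145).
q_1·w_2 = (-0.6860)·2 + (-0.5145)·(-2) + 0.5145·(-3) = -1.8865.
u_2 = w_2 + 1.8865·q_1 = (0.7059, -2.9706, -2.0294).
‖u_2‖ = 3.6662, so q_2 = (0.1925, -0.8103, -0.5535).
r_{23} = q_2·w_3 = -0.8744.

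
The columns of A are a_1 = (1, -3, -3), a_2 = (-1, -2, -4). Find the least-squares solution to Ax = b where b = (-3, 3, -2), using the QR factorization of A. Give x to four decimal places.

q_1 = a_1/‖a_1‖ = (1, -3, -3)/4.3589 = (0.2294, -0.6882, -0.6882).
r_{12} = q_1·a_2 = 3.9001.
u_2 = a_2 − 3.9001·q_1 = (-1.8947, 0.6842, -1.3158).
‖u_2‖ = 2.4061, so q_2 = (-0.7875, 0.2844, -0.5468).
Qᵀb = (-1.3765, 4.3092).
Back-substitute: x_2 = 4.3092/2.4061 = 1.7909.
x_1 = (-1.3765 − 3.9001·1.7909)/4.3589 = -1.9182.

x = (-1.9182, 1.7909)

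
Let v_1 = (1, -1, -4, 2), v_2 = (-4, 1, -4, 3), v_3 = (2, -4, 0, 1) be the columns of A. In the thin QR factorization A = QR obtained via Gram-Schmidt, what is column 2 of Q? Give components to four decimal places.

v_1 = (1, -1, -4, 2); ‖v_1‖ = 4.6904, so q_1 = (0.2132, -0.2132, -0.8528, 0.4264).
q_1·v_2 = 0.2132·(-4) + (-0.2132)·1 + (-0.8528)·(-4) + 0.4264·3 = 3.6244.
u_2 = v_2 − 3.6244·q_1 = (-4.7727, 1.7727, -0.9091, 1.4545).
‖u_2‖ = 5.3725, so q_2 = (-0.8884, 0.3300, -0.1692, 0.2707).

q_2 = (-0.8884, 0.3300, -0.1692, 0.2707)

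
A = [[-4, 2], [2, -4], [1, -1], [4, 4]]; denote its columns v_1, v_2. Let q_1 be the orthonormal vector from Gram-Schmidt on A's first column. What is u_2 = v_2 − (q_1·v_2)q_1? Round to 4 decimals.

v_1 = (-4, 2, 1, 4); ‖v_1‖ = 6.0828, so q_1 = (-0.6576, 0.3288, 0.1644, 0.6576).
q_1·v_2 = (-0.6576)·2 + 0.3288·(-4) + 0.1644·(-1) + 0.6576·4 = -0.1644.
u_2 = v_2 + 0.1644·q_1 = (1.8919, -3.9459, -0.9730, 4.1081).

u_2 = (1.8919, -3.9459, -0.9730, 4.1081)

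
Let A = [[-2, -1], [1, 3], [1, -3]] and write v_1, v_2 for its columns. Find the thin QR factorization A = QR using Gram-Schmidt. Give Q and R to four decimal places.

v_1 = (-2, 1, 1); ‖v_1‖ = 2.4495, so e_1 = (-0.8165, 0.4082, 0.4082).
e_1·v_2 = (-0.8165)·(-1) + 0.4082·3 + 0.4082·(-3) = 0.8165.
u_2 = v_2 − 0.8165·e_1 = (-0.3333, 2.6667, -3.3333).
‖u_2‖ = 4.2817, so e_2 = (-0.0778, 0.6228, -0.7785).

Q = [[-0.8165, -0.0778], [0.4082, 0.6228], [0.4082, -0.7785]], R = [[2.4495, 0.8165], [0.0000, 4.2817]]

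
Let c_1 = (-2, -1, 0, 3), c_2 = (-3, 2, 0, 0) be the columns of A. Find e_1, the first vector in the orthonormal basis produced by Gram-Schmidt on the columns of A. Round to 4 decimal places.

c_1 = (-2, -1, 0, 3); ‖c_1‖ = 3.7417, so e_1 = (-0.5345, -0.2673, 0.0000, 0.8018).

e_1 = (-0.5345, -0.2673, 0.0000, 0.8018)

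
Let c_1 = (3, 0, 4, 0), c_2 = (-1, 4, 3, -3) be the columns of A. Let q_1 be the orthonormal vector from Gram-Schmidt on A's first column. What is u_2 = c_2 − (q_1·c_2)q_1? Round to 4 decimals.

u_2 = (-2.0800, 4.0000, 1.5600, -3.0000)

q_1 = c_1/‖c_1‖ = (3, 0, 4, 0)/5.0000 = (0.6000, 0.0000, 0.8000, 0.0000).
r_{12} = q_1·c_2 = 1.8000.
u_2 = c_2 − 1.8000·q_1 = (-2.0800, 4.0000, 1.5600, -3.0000).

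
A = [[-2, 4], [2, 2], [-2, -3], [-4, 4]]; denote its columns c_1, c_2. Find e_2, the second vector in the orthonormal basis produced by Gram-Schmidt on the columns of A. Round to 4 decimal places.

e_1 = c_1/‖c_1‖ = (-2, 2, -2, -4)/5.2915 = (-0.3780, 0.3780, -0.3780, -0.7559).
r_{12} = e_1·c_2 = -2.6458.
u_2 = c_2 + 2.6458·e_1 = (3.0000, 3.0000, -4.0000, 2.0000).
‖u_2‖ = 6.1644, so e_2 = (0.4867, 0.4867, -0.6489, 0.3244).

e_2 = (0.4867, 0.4867, -0.6489, 0.3244)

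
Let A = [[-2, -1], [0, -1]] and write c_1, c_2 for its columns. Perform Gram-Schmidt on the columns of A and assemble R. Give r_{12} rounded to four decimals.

r_{12} = 1.0000

c_1 = (-2, 0); ‖c_1‖ = 2.0000, so e_1 = (-1.0000, 0.0000).
r_{12} = e_1·c_2 = 1.0000.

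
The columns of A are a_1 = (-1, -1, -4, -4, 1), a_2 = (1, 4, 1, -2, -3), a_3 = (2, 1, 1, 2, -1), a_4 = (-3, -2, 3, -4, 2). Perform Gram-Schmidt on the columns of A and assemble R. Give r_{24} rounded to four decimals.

r_{24} = -0.8582

a_1 = (-1, -1, -4, -4, 1); ‖a_1‖ = 5.9161, so e_1 = (-0.1690, -0.1690, -0.6761, -0.6761, 0.1690).
e_1·a_2 = (-0.1690)·1 + (-0.1690)·4 + (-0.6761)·1 + (-0.6761)·(-2) + 0.1690·(-3) = -0.6761.
u_2 = a_2 + 0.6761·e_1 = (0.8857, 3.8857, 0.5429, -2.4571, -2.8857).
‖u_2‖ = 5.5266, so e_2 = (0.1603, 0.7031, 0.0982, -0.4446, -0.5222).
r_{24} = e_2·a_4 = -0.8582.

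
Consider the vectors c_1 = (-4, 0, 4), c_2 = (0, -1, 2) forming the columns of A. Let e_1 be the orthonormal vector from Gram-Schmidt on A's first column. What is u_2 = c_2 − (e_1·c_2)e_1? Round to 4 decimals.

u_2 = (1.0000, -1.0000, 1.0000)

c_1 = (-4, 0, 4); ‖c_1‖ = 5.6569, so e_1 = (-0.7071, 0.0000, 0.7071).
e_1·c_2 = (-0.7071)·0 + 0.0000·(-1) + 0.7071·2 = 1.4142.
u_2 = c_2 − 1.4142·e_1 = (1.0000, -1.0000, 1.0000).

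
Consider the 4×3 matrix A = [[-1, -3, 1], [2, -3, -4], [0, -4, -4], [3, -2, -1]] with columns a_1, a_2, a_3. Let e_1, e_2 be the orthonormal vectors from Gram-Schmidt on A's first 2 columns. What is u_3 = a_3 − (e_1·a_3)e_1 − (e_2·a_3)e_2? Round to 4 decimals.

u_3 = (2.3237, -1.2594, -1.6053, 1.6142)

a_1 = (-1, 2, 0, 3); ‖a_1‖ = 3.7417, so e_1 = (-0.2673, 0.5345, 0.0000, 0.8018).
e_1·a_2 = (-0.2673)·(-3) + 0.5345·(-3) + 0.0000·(-4) + 0.8018·(-2) = -2.4054.
u_2 = a_2 + 2.4054·e_1 = (-3.6429, -1.7143, -4.0000, -0.0714).
‖u_2‖ = 5.6758, so e_2 = (-0.6418, -0.3020, -0.7048, -0.0126).
e_1·a_3 = (-0.2673)·1 + 0.5345·(-4) + 0.0000·(-4) + 0.8018·(-1) = -3.2071; e_2·a_3 = (-0.6418)·1 + (-0.3020)·(-4) + (-0.7048)·(-4) + (-0.0126)·(-1) = 3.3979.
u_3 = a_3 + 3.2071·e_1 − 3.3979·e_2 = (2.3237, -1.2594, -1.6053, 1.6142).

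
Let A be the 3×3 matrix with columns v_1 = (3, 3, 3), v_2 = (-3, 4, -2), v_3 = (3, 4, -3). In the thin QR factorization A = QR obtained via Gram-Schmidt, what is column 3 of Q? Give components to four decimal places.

e_3 = (0.6470, 0.1078, -0.7548)

v_1 = (3, 3, 3); ‖v_1‖ = 5.1962, so e_1 = (0.5774, 0.5774, 0.5774).
e_1·v_2 = 0.5774·(-3) + 0.5774·4 + 0.5774·(-2) = -0.5774.
u_2 = v_2 + 0.5774·e_1 = (-2.6667, 4.3333, -1.6667).
‖u_2‖ = 5.3541, so e_2 = (-0.4981, 0.8093, -0.3113).
e_1·v_3 = 0.5774·3 + 0.5774·4 + 0.5774·(-3) = 2.3094; e_2·v_3 = (-0.4981)·3 + 0.8093·4 + (-0.3113)·(-3) = 2.6771.
u_3 = v_3 − 2.3094·e_1 − 2.6771·e_2 = (3.0000, 0.5000, -3.5000).
‖u_3‖ = 4.6368, so e_3 = (0.6470, 0.1078, -0.7548).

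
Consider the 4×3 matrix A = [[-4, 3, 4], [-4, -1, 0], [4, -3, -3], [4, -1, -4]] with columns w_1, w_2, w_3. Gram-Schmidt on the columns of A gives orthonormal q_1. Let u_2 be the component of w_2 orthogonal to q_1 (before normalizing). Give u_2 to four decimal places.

u_2 = (1.5000, -2.5000, -1.5000, 0.5000)

q_1 = w_1/‖w_1‖ = (-4, -4, 4, 4)/8.0000 = (-0.5000, -0.5000, 0.5000, 0.5000).
r_{12} = q_1·w_2 = -3.0000.
u_2 = w_2 + 3.0000·q_1 = (1.5000, -2.5000, -1.5000, 0.5000).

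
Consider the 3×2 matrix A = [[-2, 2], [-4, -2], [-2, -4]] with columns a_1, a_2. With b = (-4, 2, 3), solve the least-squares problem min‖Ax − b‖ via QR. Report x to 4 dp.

x = (0.3333, -1.1667)

a_1 = (-2, -4, -2); ‖a_1‖ = 4.8990, so q_1 = (-0.4082, -0.8165, -0.4082).
q_1·a_2 = (-0.4082)·2 + (-0.8165)·(-2) + (-0.4082)·(-4) = 2.4495.
u_2 = a_2 − 2.4495·q_1 = (3.0000, 0.0000, -3.0000).
‖u_2‖ = 4.2426, so q_2 = (0.7071, 0.0000, -0.7071).
Qᵀb = (-1.2247, -4.9497).
Back-substitute: x_2 = -4.9497/4.2426 = -1.1667.
x_1 = (-1.2247 − 2.4495·(-1.1667))/4.8990 = 0.3333.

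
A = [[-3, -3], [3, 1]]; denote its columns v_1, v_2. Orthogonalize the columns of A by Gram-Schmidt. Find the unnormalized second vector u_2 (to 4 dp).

u_2 = (-1.0000, -1.0000)

v_1 = (-3, 3); ‖v_1‖ = 4.2426, so e_1 = (-0.7071, 0.7071).
e_1·v_2 = (-0.7071)·(-3) + 0.7071·1 = 2.8284.
u_2 = v_2 − 2.8284·e_1 = (-1.0000, -1.0000).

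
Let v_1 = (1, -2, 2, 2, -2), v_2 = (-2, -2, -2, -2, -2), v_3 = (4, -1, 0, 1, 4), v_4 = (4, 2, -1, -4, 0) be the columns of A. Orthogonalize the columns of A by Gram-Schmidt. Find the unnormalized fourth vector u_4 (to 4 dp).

v_1 = (1, -2, 2, 2, -2); ‖v_1‖ = 4.1231, so q_1 = (0.2425, -0.4851, 0.4851, 0.4851, -0.4851).
q_1·v_2 = 0.2425·(-2) + (-0.4851)·(-2) + 0.4851·(-2) + 0.4851·(-2) + (-0.4851)·(-2) = -0.4851.
u_2 = v_2 + 0.4851·q_1 = (-1.8824, -2.2353, -1.7647, -1.7647, -2.2353).
‖u_2‖ = 4.4458, so q_2 = (-0.4234, -0.5028, -0.3969, -0.3969, -0.5028).
q_1·v_3 = 0.2425·4 + (-0.4851)·(-1) + 0.4851·0 + 0.4851·1 + (-0.4851)·4 = 0.0000; q_2·v_3 = (-0.4234)·4 + (-0.5028)·(-1) + (-0.3969)·0 + (-0.3969)·1 + (-0.5028)·4 = -3.5989.
u_3 = v_3 + 0.0000·q_1 + 3.5989·q_2 = (2.4762, -2.8095, -1.4286, -0.4286, 2.1905).
‖u_3‖ = 4.5878, so q_3 = (0.5397, -0.6124, -0.3114, -0.0934, 0.4775).
q_1·v_4 = 0.2425·4 + (-0.4851)·2 + 0.4851·(-1) + 0.4851·(-4) + (-0.4851)·0 = -2.4254; q_2·v_4 = (-0.4234)·4 + (-0.5028)·2 + (-0.3969)·(-1) + (-0.3969)·(-4) + (-0.5028)·0 = -0.7145; q_3·v_4 = 0.5397·4 + (-0.6124)·2 + (-0.3114)·(-1) + (-0.0934)·(-4) + 0.4775·0 = 1.6192.
u_4 = v_4 + 2.4254·q_1 + 0.7145·q_2 − 1.6192·q_3 = (3.4118, 1.4559, 0.3971, -2.9559, -2.3088).

u_4 = (3.4118, 1.4559, 0.3971, -2.9559, -2.3088)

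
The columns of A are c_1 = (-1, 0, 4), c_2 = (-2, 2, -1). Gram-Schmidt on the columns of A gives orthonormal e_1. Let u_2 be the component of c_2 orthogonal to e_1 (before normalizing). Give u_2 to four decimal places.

u_2 = (-2.1176, 2.0000, -0.5294)

c_1 = (-1, 0, 4); ‖c_1‖ = 4.1231, so e_1 = (-0.2425, 0.0000, 0.9701).
e_1·c_2 = (-0.2425)·(-2) + 0.0000·2 + 0.9701·(-1) = -0.4851.
u_2 = c_2 + 0.4851·e_1 = (-2.1176, 2.0000, -0.5294).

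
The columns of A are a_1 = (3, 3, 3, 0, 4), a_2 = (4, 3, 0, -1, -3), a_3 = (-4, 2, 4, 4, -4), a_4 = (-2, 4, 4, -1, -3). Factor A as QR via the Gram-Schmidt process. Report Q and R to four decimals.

Q = [[0.4575, 0.5860, -0.4087, -0.4325], [0.4575, 0.4122, 0.3321, 0.2583], [0.4575, -0.1091, 0.5799, 0.2290], [0.0000, -0.1738, 0.4939, -0.8319], [0.6100, -0.6668, -0.3775, -0.0411]], R = [[6.5574, 1.3725, -1.5250, 0.9150], [0.0000, 5.7547, 0.0162, 2.2146], [0.0000, 0.0000, 8.1040, 5.1036], [0.0000, 0.0000, 0.0000, 3.7698]]

a_1 = (3, 3, 3, 0, 4); ‖a_1‖ = 6.5574, so q_1 = (0.4575, 0.4575, 0.4575, 0.0000, 0.6100).
q_1·a_2 = 0.4575·4 + 0.4575·3 + 0.4575·0 + 0.0000·(-1) + 0.6100·(-3) = 1.3725.
u_2 = a_2 − 1.3725·q_1 = (3.3721, 2.3721, -0.6279, -1.0000, -3.8372).
‖u_2‖ = 5.7547, so q_2 = (0.5860, 0.4122, -0.1091, -0.1738, -0.6668).
q_1·a_3 = 0.4575·(-4) + 0.4575·2 + 0.4575·4 + 0.0000·4 + 0.6100·(-4) = -1.5250; q_2·a_3 = 0.5860·(-4) + 0.4122·2 + (-0.1091)·4 + (-0.1738)·4 + (-0.6668)·(-4) = 0.0162.
u_3 = a_3 + 1.5250·q_1 − 0.0162·q_2 = (-3.3118, 2.6910, 4.6994, 4.0028, -3.0590).
‖u_3‖ = 8.1040, so q_3 = (-0.4087, 0.3321, 0.5799, 0.4939, -0.3775).
q_1·a_4 = 0.4575·(-2) + 0.4575·4 + 0.4575·4 + 0.0000·(-1) + 0.6100·(-3) = 0.9150; q_2·a_4 = 0.5860·(-2) + 0.4122·4 + (-0.1091)·4 + (-0.1738)·(-1) + (-0.6668)·(-3) = 2.2146; q_3·a_4 = (-0.4087)·(-2) + 0.3321·4 + 0.5799·4 + 0.4939·(-1) + (-0.3775)·(-3) = 5.1036.
u_4 = a_4 − 0.9150·q_1 − 2.2146·q_2 − 5.1036·q_3 = (-1.6306, 0.9738, 0.8635, -3.1360, -0.1550).
‖u_4‖ = 3.7698, so q_4 = (-0.4325, 0.2583, 0.2290, -0.8319, -0.0411).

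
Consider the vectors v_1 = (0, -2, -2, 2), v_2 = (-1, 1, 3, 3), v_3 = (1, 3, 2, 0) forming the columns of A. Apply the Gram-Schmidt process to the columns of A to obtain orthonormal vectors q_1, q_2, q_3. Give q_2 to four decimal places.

q_2 = (-0.2255, 0.1503, 0.6013, 0.7516)

v_1 = (0, -2, -2, 2); ‖v_1‖ = 3.4641, so q_1 = (0.0000, -0.5774, -0.5774, 0.5774).
q_1·v_2 = 0.0000·(-1) + (-0.5774)·1 + (-0.5774)·3 + 0.5774·3 = -0.5774.
u_2 = v_2 + 0.5774·q_1 = (-1.0000, 0.6667, 2.6667, 3.3333).
‖u_2‖ = 4.4347, so q_2 = (-0.2255, 0.1503, 0.6013, 0.7516).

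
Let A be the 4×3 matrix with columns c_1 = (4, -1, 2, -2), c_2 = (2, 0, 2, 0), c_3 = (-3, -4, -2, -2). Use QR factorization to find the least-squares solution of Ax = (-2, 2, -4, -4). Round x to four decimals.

c_1 = (4, -1, 2, -2); ‖c_1‖ = 5.0000, so q_1 = (0.8000, -0.2000, 0.4000, -0.4000).
q_1·c_2 = 0.8000·2 + (-0.2000)·0 + 0.4000·2 + (-0.4000)·0 = 2.4000.
u_2 = c_2 − 2.4000·q_1 = (0.0800, 0.4800, 1.0400, 0.9600).
‖u_2‖ = 1.4967, so q_2 = (0.0535, 0.3207, 0.6949, 0.6414).
q_1·c_3 = 0.8000·(-3) + (-0.2000)·(-4) + 0.4000·(-2) + (-0.4000)·(-2) = -1.6000; q_2·c_3 = 0.0535·(-3) + 0.3207·(-4) + 0.6949·(-2) + 0.6414·(-2) = -4.1158.
u_3 = c_3 + 1.6000·q_1 + 4.1158·q_2 = (-1.5000, -3.0000, 1.5000, 0.0000).
‖u_3‖ = 3.6742, so q_3 = (-0.4082, -0.8165, 0.4082, 0.0000).
Qᵀb = (-2.0000, -4.8107, -2.4495).
Back-substitute: x_3 = -2.4495/3.6742 = -0.6667.
x_2 = (-4.8107 + 4.1158·(-0.6667))/1.4967 = -5.0476.
x_1 = (-2.0000 − 2.4000·(-5.0476) + 1.6000·(-0.6667))/5.0000 = 1.8095.

x = (1.8095, -5.0476, -0.6667)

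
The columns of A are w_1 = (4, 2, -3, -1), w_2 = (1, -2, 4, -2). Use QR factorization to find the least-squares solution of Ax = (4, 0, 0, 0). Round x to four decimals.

x = (0.6769, 0.4308)

e_1 = w_1/‖w_1‖ = (4, 2, -3, -1)/5.4772 = (0.7303, 0.3651, -0.5477, -0.1826).
r_{12} = e_1·w_2 = -1.8257.
u_2 = w_2 + 1.8257·e_1 = (2.3333, -1.3333, 3.0000, -2.3333).
‖u_2‖ = 4.6547, so e_2 = (0.5013, -0.2864, 0.6445, -0.5013).
Qᵀb = (2.9212, 2.0051).
Back-substitute: x_2 = 2.0051/4.6547 = 0.4308.
x_1 = (2.9212 + 1.8257·0.4308)/5.4772 = 0.6769.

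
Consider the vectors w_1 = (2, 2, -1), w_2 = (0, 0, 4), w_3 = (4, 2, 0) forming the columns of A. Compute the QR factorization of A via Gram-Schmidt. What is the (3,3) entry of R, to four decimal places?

r_{33} = 1.4142

q_1 = w_1/‖w_1‖ = (2, 2, -1)/3.0000 = (0.6667, 0.6667, -0.3333).
r_{12} = q_1·w_2 = -1.3333.
u_2 = w_2 + 1.3333·q_1 = (0.8889, 0.8889, 3.5556).
‖u_2‖ = 3.7712, so q_2 = (0.2357, 0.2357, 0.9428).
r_{13} = q_1·w_3 = 4.0000; r_{23} = q_2·w_3 = 1.4142.
u_3 = w_3 − 4.0000·q_1 − 1.4142·q_2 = (1.0000, -1.0000, 0.0000).
r_{33} = ‖u_3‖ = 1.4142.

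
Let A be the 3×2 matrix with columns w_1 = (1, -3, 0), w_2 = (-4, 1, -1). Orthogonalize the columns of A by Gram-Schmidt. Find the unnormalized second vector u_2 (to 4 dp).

u_2 = (-3.3000, -1.1000, -1.0000)

e_1 = w_1/‖w_1‖ = (1, -3, 0)/3.1623 = (0.3162, -0.9487, 0.0000).
r_{12} = e_1·w_2 = -2.2136.
u_2 = w_2 + 2.2136·e_1 = (-3.3000, -1.1000, -1.0000).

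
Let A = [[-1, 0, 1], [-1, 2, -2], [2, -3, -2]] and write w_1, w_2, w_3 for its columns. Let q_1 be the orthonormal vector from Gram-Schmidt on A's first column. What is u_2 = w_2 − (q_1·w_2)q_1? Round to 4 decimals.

u_2 = (-1.3333, 0.6667, -0.3333)

w_1 = (-1, -1, 2); ‖w_1‖ = 2.4495, so q_1 = (-0.4082, -0.4082, 0.8165).
q_1·w_2 = (-0.4082)·0 + (-0.4082)·2 + 0.8165·(-3) = -3.2660.
u_2 = w_2 + 3.2660·q_1 = (-1.3333, 0.6667, -0.3333).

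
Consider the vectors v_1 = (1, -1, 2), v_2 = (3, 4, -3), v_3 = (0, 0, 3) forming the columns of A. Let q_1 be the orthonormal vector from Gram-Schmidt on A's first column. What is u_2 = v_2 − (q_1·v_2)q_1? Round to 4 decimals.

u_2 = (4.1667, 2.8333, -0.6667)

v_1 = (1, -1, 2); ‖v_1‖ = 2.4495, so q_1 = (0.4082, -0.4082, 0.8165).
q_1·v_2 = 0.4082·3 + (-0.4082)·4 + 0.8165·(-3) = -2.8577.
u_2 = v_2 + 2.8577·q_1 = (4.1667, 2.8333, -0.6667).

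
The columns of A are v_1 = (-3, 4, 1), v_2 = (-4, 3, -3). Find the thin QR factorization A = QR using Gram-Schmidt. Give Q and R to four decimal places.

v_1 = (-3, 4, 1); ‖v_1‖ = 5.0990, so q_1 = (-0.5883, 0.7845, 0.1961).
q_1·v_2 = (-0.5883)·(-4) + 0.7845·3 + 0.1961·(-3) = 4.1184.
u_2 = v_2 − 4.1184·q_1 = (-1.5769, -0.2308, -3.8077).
‖u_2‖ = 4.1278, so q_2 = (-0.3820, -0.0559, -0.9225).

Q = [[-0.5883, -0.3820], [0.7845, -0.0559], [0.1961, -0.9225]], R = [[5.0990, 4.1184], [0.0000, 4.1278]]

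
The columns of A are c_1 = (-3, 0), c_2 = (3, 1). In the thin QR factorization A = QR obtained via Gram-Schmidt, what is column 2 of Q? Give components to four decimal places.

c_1 = (-3, 0); ‖c_1‖ = 3.0000, so q_1 = (-1.0000, 0.0000).
q_1·c_2 = (-1.0000)·3 + 0.0000·1 = -3.0000.
u_2 = c_2 + 3.0000·q_1 = (0.0000, 1.0000).
‖u_2‖ = 1.0000, so q_2 = (0.0000, 1.0000).

q_2 = (0.0000, 1.0000)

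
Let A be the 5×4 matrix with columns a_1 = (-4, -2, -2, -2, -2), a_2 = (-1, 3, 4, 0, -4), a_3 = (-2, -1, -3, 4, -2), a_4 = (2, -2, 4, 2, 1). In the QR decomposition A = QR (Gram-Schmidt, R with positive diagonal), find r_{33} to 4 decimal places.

r_{33} = 5.3915

a_1 = (-4, -2, -2, -2, -2); ‖a_1‖ = 5.6569, so q_1 = (-0.7071, -0.3536, -0.3536, -0.3536, -0.3536).
q_1·a_2 = (-0.7071)·(-1) + (-0.3536)·3 + (-0.3536)·4 + (-0.3536)·0 + (-0.3536)·(-4) = -0.3536.
u_2 = a_2 + 0.3536·q_1 = (-1.2500, 2.8750, 3.8750, -0.1250, -4.1250).
‖u_2‖ = 6.4711, so q_2 = (-0.1932, 0.4443, 0.5988, -0.0193, -0.6375).
q_1·a_3 = (-0.7071)·(-2) + (-0.3536)·(-1) + (-0.3536)·(-3) + (-0.3536)·4 + (-0.3536)·(-2) = 2.1213; q_2·a_3 = (-0.1932)·(-2) + 0.4443·(-1) + 0.5988·(-3) + (-0.0193)·4 + (-0.6375)·(-2) = -0.6568.
u_3 = a_3 − 2.1213·q_1 + 0.6568·q_2 = (-0.6269, 0.0418, -1.8567, 4.7373, -1.6687).
r_{33} = ‖u_3‖ = 5.3915.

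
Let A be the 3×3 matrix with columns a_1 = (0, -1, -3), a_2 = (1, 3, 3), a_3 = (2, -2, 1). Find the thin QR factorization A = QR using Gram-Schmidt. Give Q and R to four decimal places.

Q = [[0.0000, 0.4663, 0.8847], [-0.3162, 0.8393, -0.4423], [-0.9487, -0.2798, 0.1474]], R = [[3.1623, -3.7947, -0.3162], [0.0000, 2.1448, -1.0258], [0.0000, 0.0000, 2.8014]]

a_1 = (0, -1, -3); ‖a_1‖ = 3.1623, so e_1 = (0.0000, -0.3162, -0.9487).
e_1·a_2 = 0.0000·1 + (-0.3162)·3 + (-0.9487)·3 = -3.7947.
u_2 = a_2 + 3.7947·e_1 = (1.0000, 1.8000, -0.6000).
‖u_2‖ = 2.1448, so e_2 = (0.4663, 0.8393, -0.2798).
e_1·a_3 = 0.0000·2 + (-0.3162)·(-2) + (-0.9487)·1 = -0.3162; e_2·a_3 = 0.4663·2 + 0.8393·(-2) + (-0.2798)·1 = -1.0258.
u_3 = a_3 + 0.3162·e_1 + 1.0258·e_2 = (2.4783, -1.2391, 0.4130).
‖u_3‖ = 2.8014, so e_3 = (0.8847, -0.4423, 0.1474).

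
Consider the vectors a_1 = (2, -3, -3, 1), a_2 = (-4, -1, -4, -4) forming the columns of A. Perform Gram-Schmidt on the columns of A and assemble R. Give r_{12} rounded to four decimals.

a_1 = (2, -3, -3, 1); ‖a_1‖ = 4.7958, so q_1 = (0.4170, -0.6255, -0.6255, 0.2085).
r_{12} = q_1·a_2 = 0.6255.

r_{12} = 0.6255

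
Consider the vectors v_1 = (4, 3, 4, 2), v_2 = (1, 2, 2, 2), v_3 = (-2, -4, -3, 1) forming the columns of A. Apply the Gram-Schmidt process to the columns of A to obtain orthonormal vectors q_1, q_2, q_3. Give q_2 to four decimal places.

q_2 = (-0.6378, 0.3560, 0.0297, 0.6823)

v_1 = (4, 3, 4, 2); ‖v_1‖ = 6.7082, so q_1 = (0.5963, 0.4472, 0.5963, 0.2981).
q_1·v_2 = 0.5963·1 + 0.4472·2 + 0.5963·2 + 0.2981·2 = 3.2796.
u_2 = v_2 − 3.2796·q_1 = (-0.9556, 0.5333, 0.0444, 1.0222).
‖u_2‖ = 1.4981, so q_2 = (-0.6378, 0.3560, 0.0297, 0.6823).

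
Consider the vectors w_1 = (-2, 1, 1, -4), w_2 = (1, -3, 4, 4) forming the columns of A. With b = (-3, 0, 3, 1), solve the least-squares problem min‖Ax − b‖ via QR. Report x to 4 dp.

x = (0.6787, 0.5843)

w_1 = (-2, 1, 1, -4); ‖w_1‖ = 4.6904, so e_1 = (-0.4264, 0.2132, 0.2132, -0.8528).
e_1·w_2 = (-0.4264)·1 + 0.2132·(-3) + 0.2132·4 + (-0.8528)·4 = -3.6244.
u_2 = w_2 + 3.6244·e_1 = (-0.5455, -2.2273, 4.7727, 0.9091).
‖u_2‖ = 5.3725, so e_2 = (-0.1015, -0.4146, 0.8884, 0.1692).
Qᵀb = (1.0660, 3.1389).
Back-substitute: x_2 = 3.1389/5.3725 = 0.5843.
x_1 = (1.0660 + 3.6244·0.5843)/4.6904 = 0.6787.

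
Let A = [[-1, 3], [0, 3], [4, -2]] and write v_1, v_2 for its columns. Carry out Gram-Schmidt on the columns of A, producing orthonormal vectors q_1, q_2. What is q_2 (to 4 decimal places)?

v_1 = (-1, 0, 4); ‖v_1‖ = 4.1231, so q_1 = (-0.2425, 0.0000, 0.9701).
q_1·v_2 = (-0.2425)·3 + 0.0000·3 + 0.9701·(-2) = -2.6679.
u_2 = v_2 + 2.6679·q_1 = (2.3529, 3.0000, 0.5882).
‖u_2‖ = 3.8578, so q_2 = (0.6099, 0.7777, 0.1525).

q_2 = (0.6099, 0.7777, 0.1525)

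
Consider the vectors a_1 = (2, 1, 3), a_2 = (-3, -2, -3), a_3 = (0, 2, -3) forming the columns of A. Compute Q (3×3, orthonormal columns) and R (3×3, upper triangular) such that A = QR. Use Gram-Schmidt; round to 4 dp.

Q = [[0.5345, -0.4905, -0.6882], [0.2673, -0.6745, 0.6882], [0.8018, 0.5518, 0.2294]], R = [[3.7417, -4.5434, -1.8708], [0.0000, 1.1650, -3.0044], [0.0000, 0.0000, 0.6882]]

a_1 = (2, 1, 3); ‖a_1‖ = 3.7417, so q_1 = (0.5345, 0.2673, 0.8018).
q_1·a_2 = 0.5345·(-3) + 0.2673·(-2) + 0.8018·(-3) = -4.5434.
u_2 = a_2 + 4.5434·q_1 = (-0.5714, -0.7857, 0.6429).
‖u_2‖ = 1.1650, so q_2 = (-0.4905, -0.6745, 0.5518).
q_1·a_3 = 0.5345·0 + 0.2673·2 + 0.8018·(-3) = -1.8708; q_2·a_3 = (-0.4905)·0 + (-0.6745)·2 + 0.5518·(-3) = -3.0044.
u_3 = a_3 + 1.8708·q_1 + 3.0044·q_2 = (-0.4737, 0.4737, 0.1579).
‖u_3‖ = 0.6882, so q_3 = (-0.6882, 0.6882, 0.2294).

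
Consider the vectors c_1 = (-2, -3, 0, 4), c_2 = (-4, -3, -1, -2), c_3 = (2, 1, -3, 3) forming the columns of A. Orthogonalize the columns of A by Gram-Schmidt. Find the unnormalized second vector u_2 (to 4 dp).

q_1 = c_1/‖c_1‖ = (-2, -3, 0, 4)/5.3852 = (-0.3714, -0.5571, 0.0000, 0.7428).
r_{12} = q_1·c_2 = 1.6713.
u_2 = c_2 − 1.6713·q_1 = (-3.3793, -2.0690, -1.0000, -3.2414).

u_2 = (-3.3793, -2.0690, -1.0000, -3.2414)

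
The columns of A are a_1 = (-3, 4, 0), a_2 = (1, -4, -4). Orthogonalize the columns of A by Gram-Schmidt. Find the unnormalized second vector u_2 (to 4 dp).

q_1 = a_1/‖a_1‖ = (-3, 4, 0)/5.0000 = (-0.6000, 0.8000, 0.0000).
r_{12} = q_1·a_2 = -3.8000.
u_2 = a_2 + 3.8000·q_1 = (-1.2800, -0.9600, -4.0000).

u_2 = (-1.2800, -0.9600, -4.0000)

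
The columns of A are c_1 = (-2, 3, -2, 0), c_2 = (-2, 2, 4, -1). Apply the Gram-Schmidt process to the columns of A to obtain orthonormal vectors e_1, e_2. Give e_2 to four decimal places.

e_2 = (-0.3546, 0.3310, 0.8511, -0.2009)

c_1 = (-2, 3, -2, 0); ‖c_1‖ = 4.1231, so e_1 = (-0.4851, 0.7276, -0.4851, 0.0000).
e_1·c_2 = (-0.4851)·(-2) + 0.7276·2 + (-0.4851)·4 + 0.0000·(-1) = 0.4851.
u_2 = c_2 − 0.4851·e_1 = (-1.7647, 1.6471, 4.2353, -1.0000).
‖u_2‖ = 4.9764, so e_2 = (-0.3546, 0.3310, 0.8511, -0.2009).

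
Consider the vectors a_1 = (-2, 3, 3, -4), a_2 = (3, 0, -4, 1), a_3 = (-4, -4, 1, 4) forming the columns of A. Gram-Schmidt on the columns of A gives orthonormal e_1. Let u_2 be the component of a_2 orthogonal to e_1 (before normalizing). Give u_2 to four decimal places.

a_1 = (-2, 3, 3, -4); ‖a_1‖ = 6.1644, so e_1 = (-0.3244, 0.4867, 0.4867, -0.6489).
e_1·a_2 = (-0.3244)·3 + 0.4867·0 + 0.4867·(-4) + (-0.6489)·1 = -3.5689.
u_2 = a_2 + 3.5689·e_1 = (1.8421, 1.7368, -2.2632, -1.3158).

u_2 = (1.8421, 1.7368, -2.2632, -1.3158)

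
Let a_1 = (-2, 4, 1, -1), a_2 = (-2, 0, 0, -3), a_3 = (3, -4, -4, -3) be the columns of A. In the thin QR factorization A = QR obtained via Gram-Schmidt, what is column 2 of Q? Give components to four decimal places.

q_1 = a_1/‖a_1‖ = (-2, 4, 1, -1)/4.6904 = (-0.4264, 0.8528, 0.2132, -0.2132).
r_{12} = q_1·a_2 = 1.4924.
u_2 = a_2 − 1.4924·q_1 = (-1.3636, -1.2727, -0.3182, -2.6818).
‖u_2‖ = 3.2822, so q_2 = (-0.4155, -0.3878, -0.0969, -0.8171).

q_2 = (-0.4155, -0.3878, -0.0969, -0.8171)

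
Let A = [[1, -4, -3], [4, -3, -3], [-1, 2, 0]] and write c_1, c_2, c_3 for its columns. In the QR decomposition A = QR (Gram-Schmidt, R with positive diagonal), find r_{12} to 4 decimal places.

r_{12} = -4.2426

q_1 = c_1/‖c_1‖ = (1, 4, -1)/4.2426 = (0.2357, 0.9428, -0.2357).
r_{12} = q_1·c_2 = -4.2426.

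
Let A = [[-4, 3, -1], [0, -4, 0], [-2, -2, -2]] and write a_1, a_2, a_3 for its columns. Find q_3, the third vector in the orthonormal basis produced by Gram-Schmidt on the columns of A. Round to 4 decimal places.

a_1 = (-4, 0, -2); ‖a_1‖ = 4.4721, so q_1 = (-0.8944, 0.0000, -0.4472).
q_1·a_2 = (-0.8944)·3 + 0.0000·(-4) + (-0.4472)·(-2) = -1.7889.
u_2 = a_2 + 1.7889·q_1 = (1.4000, -4.0000, -2.8000).
‖u_2‖ = 5.0794, so q_2 = (0.2756, -0.7875, -0.5512).
q_1·a_3 = (-0.8944)·(-1) + 0.0000·0 + (-0.4472)·(-2) = 1.7889; q_2·a_3 = 0.2756·(-1) + (-0.7875)·0 + (-0.5512)·(-2) = 0.8269.
u_3 = a_3 − 1.7889·q_1 − 0.8269·q_2 = (0.3721, 0.6512, -0.7442).
‖u_3‖ = 1.0565, so q_3 = (0.3522, 0.6163, -0.7044).

q_3 = (0.3522, 0.6163, -0.7044)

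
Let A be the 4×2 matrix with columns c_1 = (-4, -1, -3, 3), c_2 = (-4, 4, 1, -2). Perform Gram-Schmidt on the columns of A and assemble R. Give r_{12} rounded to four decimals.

c_1 = (-4, -1, -3, 3); ‖c_1‖ = 5.9161, so q_1 = (-0.6761, -0.1690, -0.5071, 0.5071).
r_{12} = q_1·c_2 = 0.5071.

r_{12} = 0.5071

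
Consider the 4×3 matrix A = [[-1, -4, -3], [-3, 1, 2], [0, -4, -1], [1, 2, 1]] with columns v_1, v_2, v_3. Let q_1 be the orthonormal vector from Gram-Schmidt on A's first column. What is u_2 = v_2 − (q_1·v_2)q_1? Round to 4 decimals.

q_1 = v_1/‖v_1‖ = (-1, -3, 0, 1)/3.3166 = (-0.3015, -0.9045, 0.0000, 0.3015).
r_{12} = q_1·v_2 = 0.9045.
u_2 = v_2 − 0.9045·q_1 = (-3.7273, 1.8182, -4.0000, 1.7273).

u_2 = (-3.7273, 1.8182, -4.0000, 1.7273)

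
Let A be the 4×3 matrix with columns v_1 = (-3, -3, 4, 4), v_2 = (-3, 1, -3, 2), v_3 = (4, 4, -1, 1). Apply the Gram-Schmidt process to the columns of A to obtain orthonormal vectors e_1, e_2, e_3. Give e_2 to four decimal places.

e_2 = (-0.6016, 0.2339, -0.6601, 0.3843)

e_1 = v_1/‖v_1‖ = (-3, -3, 4, 4)/7.0711 = (-0.4243, -0.4243, 0.5657, 0.5657).
r_{12} = e_1·v_2 = 0.2828.
u_2 = v_2 − 0.2828·e_1 = (-2.8800, 1.1200, -3.1600, 1.8400).
‖u_2‖ = 4.7875, so e_2 = (-0.6016, 0.2339, -0.6601, 0.3843).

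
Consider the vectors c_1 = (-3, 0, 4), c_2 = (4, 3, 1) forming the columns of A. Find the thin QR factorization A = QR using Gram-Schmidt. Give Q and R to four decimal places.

Q = [[-0.6000, 0.6279], [0.0000, 0.6196], [0.8000, 0.4709]], R = [[5.0000, -1.6000], [0.0000, 4.8415]]

e_1 = c_1/‖c_1‖ = (-3, 0, 4)/5.0000 = (-0.6000, 0.0000, 0.8000).
r_{12} = e_1·c_2 = -1.6000.
u_2 = c_2 + 1.6000·e_1 = (3.0400, 3.0000, 2.2800).
‖u_2‖ = 4.8415, so e_2 = (0.6279, 0.6196, 0.4709).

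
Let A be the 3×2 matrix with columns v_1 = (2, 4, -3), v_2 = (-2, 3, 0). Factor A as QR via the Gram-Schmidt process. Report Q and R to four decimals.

e_1 = v_1/‖v_1‖ = (2, 4, -3)/5.3852 = (0.3714, 0.7428, -0.5571).
r_{12} = e_1·v_2 = 1.4856.
u_2 = v_2 − 1.4856·e_1 = (-2.5517, 1.8966, 0.8276).
‖u_2‖ = 3.2853, so e_2 = (-0.7767, 0.5773, 0.2519).

Q = [[0.3714, -0.7767], [0.7428, 0.5773], [-0.5571, 0.2519]], R = [[5.3852, 1.4856], [0.0000, 3.2853]]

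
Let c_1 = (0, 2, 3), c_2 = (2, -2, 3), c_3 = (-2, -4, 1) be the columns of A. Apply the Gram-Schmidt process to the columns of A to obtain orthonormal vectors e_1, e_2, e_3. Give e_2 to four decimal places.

c_1 = (0, 2, 3); ‖c_1‖ = 3.6056, so e_1 = (0.0000, 0.5547, 0.8321).
e_1·c_2 = 0.0000·2 + 0.5547·(-2) + 0.8321·3 = 1.3868.
u_2 = c_2 − 1.3868·e_1 = (2.0000, -2.7692, 1.8462).
‖u_2‖ = 3.8829, so e_2 = (0.5151, -0.7132, 0.4755).

e_2 = (0.5151, -0.7132, 0.4755)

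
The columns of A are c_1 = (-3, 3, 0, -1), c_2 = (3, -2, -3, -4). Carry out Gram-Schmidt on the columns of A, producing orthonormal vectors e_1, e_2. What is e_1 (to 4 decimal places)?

e_1 = (-0.6882, 0.6882, 0.0000, -0.2294)

c_1 = (-3, 3, 0, -1); ‖c_1‖ = 4.3589, so e_1 = (-0.6882, 0.6882, 0.0000, -0.2294).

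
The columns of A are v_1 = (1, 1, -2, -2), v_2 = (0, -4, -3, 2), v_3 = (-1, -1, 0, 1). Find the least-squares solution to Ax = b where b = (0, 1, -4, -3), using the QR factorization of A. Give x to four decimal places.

q_1 = v_1/‖v_1‖ = (1, 1, -2, -2)/3.1623 = (0.3162, 0.3162, -0.6325, -0.6325).
r_{12} = q_1·v_2 = -0.6325.
u_2 = v_2 + 0.6325·q_1 = (0.2000, -3.8000, -3.4000, 1.6000).
‖u_2‖ = 5.3479, so q_2 = (0.0374, -0.7106, -0.6358, 0.2992).
r_{13} = q_1·v_3 = -1.2649; r_{23} = q_2·v_3 = 0.9723.
u_3 = v_3 + 1.2649·q_1 − 0.9723·q_2 = (-0.6364, 0.0909, -0.1818, -0.0909).
‖u_3‖ = 0.6742, so q_3 = (-0.9439, 0.1348, -0.2697, -0.1348).
Qᵀb = (4.7434, 0.9349, 1.6181).
Back-substitute: x_3 = 1.6181/0.6742 = 2.4000.
x_2 = (0.9349 − 0.9723·2.4000)/5.3479 = -0.2615.
x_1 = (4.7434 + 0.6325·(-0.2615) + 1.2649·2.4000)/3.1623 = 2.4077.

x = (2.4077, -0.2615, 2.4000)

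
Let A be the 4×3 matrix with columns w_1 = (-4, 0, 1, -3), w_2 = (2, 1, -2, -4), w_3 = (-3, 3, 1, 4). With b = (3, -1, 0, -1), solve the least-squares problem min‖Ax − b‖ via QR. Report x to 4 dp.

w_1 = (-4, 0, 1, -3); ‖w_1‖ = 5.0990, so q_1 = (-0.7845, 0.0000, 0.1961, -0.5883).
q_1·w_2 = (-0.7845)·2 + 0.0000·1 + 0.1961·(-2) + (-0.5883)·(-4) = 0.3922.
u_2 = w_2 − 0.3922·q_1 = (2.3077, 1.0000, -2.0769, -3.7692).
‖u_2‖ = 4.9846, so q_2 = (0.4630, 0.2006, -0.4167, -0.7562).
q_1·w_3 = (-0.7845)·(-3) + 0.0000·3 + 0.1961·1 + (-0.5883)·4 = 0.1961; q_2·w_3 = 0.4630·(-3) + 0.2006·3 + (-0.4167)·1 + (-0.7562)·4 = -4.2284.
u_3 = w_3 − 0.1961·q_1 + 4.2284·q_2 = (-0.8885, 3.8483, -0.8003, 0.9180).
‖u_3‖ = 4.1330, so q_3 = (-0.2150, 0.9311, -0.1936, 0.2221).
Qᵀb = (-1.7650, 1.9445, -1.7982).
Back-substitute: x_3 = -1.7982/4.1330 = -0.4351.
x_2 = (1.9445 + 4.2284·(-0.4351))/4.9846 = 0.0210.
x_1 = (-1.7650 − 0.3922·0.0210 − 0.1961·(-0.4351))/5.0990 = -0.3310.

x = (-0.3310, 0.0210, -0.4351)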